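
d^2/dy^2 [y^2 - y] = 2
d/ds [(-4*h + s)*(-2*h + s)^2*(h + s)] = 4*h^3 + 24*h^2*s - 21*h*s^2 + 4*s^3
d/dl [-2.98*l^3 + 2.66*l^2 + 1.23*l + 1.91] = -8.94*l^2 + 5.32*l + 1.23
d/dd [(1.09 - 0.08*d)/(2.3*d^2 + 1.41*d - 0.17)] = (0.184*d^2 - 5.014*d - 1.5233)/(5.29*d^4 + 6.486*d^3 + 1.2061*d^2 - 0.4794*d + 0.0289)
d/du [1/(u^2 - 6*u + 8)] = 2*(3 - u)/(u^2 - 6*u + 8)^2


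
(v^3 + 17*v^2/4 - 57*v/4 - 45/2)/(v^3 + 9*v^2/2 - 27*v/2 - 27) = (4*v + 5)/(2*(2*v + 3))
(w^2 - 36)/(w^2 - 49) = (w^2 - 36)/(w^2 - 49)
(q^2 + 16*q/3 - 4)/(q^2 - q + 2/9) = 3*(q + 6)/(3*q - 1)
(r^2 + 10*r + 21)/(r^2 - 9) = (r + 7)/(r - 3)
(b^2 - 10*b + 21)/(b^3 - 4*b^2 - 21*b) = (b - 3)/(b*(b + 3))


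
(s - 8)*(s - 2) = s^2 - 10*s + 16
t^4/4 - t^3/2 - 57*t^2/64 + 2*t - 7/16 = (t/4 + 1/2)*(t - 2)*(t - 7/4)*(t - 1/4)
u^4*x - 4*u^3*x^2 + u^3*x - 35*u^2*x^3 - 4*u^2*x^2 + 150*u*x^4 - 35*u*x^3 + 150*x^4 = (u - 5*x)^2*(u + 6*x)*(u*x + x)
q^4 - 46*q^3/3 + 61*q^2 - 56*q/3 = q*(q - 8)*(q - 7)*(q - 1/3)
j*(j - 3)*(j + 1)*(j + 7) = j^4 + 5*j^3 - 17*j^2 - 21*j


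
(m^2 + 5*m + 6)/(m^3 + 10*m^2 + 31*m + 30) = 1/(m + 5)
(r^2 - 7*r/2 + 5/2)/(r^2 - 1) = (r - 5/2)/(r + 1)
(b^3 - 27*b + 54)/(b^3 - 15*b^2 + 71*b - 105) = (b^2 + 3*b - 18)/(b^2 - 12*b + 35)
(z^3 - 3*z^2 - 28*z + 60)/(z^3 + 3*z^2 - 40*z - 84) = (z^2 + 3*z - 10)/(z^2 + 9*z + 14)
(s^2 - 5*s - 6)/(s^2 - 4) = (s^2 - 5*s - 6)/(s^2 - 4)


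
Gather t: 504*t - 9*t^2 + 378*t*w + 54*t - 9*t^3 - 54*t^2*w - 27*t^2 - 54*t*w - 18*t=-9*t^3 + t^2*(-54*w - 36) + t*(324*w + 540)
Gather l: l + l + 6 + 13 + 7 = 2*l + 26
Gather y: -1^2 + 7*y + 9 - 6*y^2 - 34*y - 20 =-6*y^2 - 27*y - 12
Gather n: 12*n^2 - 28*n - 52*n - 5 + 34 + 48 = 12*n^2 - 80*n + 77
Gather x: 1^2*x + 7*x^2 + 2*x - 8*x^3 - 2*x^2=-8*x^3 + 5*x^2 + 3*x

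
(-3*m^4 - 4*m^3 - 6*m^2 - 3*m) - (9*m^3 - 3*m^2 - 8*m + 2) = -3*m^4 - 13*m^3 - 3*m^2 + 5*m - 2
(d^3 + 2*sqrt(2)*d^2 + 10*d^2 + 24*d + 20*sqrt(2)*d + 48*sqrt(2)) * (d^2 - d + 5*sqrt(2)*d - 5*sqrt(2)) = d^5 + 9*d^4 + 7*sqrt(2)*d^4 + 34*d^3 + 63*sqrt(2)*d^3 + 98*sqrt(2)*d^2 + 156*d^2 - 168*sqrt(2)*d + 280*d - 480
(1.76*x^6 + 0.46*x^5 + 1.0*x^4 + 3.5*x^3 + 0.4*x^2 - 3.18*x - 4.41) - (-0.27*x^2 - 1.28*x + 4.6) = 1.76*x^6 + 0.46*x^5 + 1.0*x^4 + 3.5*x^3 + 0.67*x^2 - 1.9*x - 9.01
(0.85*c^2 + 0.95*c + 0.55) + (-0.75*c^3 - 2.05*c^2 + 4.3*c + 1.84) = -0.75*c^3 - 1.2*c^2 + 5.25*c + 2.39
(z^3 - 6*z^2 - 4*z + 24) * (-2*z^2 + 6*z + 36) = -2*z^5 + 18*z^4 + 8*z^3 - 288*z^2 + 864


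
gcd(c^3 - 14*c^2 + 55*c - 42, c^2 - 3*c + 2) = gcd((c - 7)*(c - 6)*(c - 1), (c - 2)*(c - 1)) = c - 1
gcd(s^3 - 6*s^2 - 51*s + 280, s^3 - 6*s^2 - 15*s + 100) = s - 5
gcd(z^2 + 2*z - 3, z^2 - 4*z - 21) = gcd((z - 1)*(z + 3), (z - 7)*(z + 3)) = z + 3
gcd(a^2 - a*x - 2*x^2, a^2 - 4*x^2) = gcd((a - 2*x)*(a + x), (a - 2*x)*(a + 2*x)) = -a + 2*x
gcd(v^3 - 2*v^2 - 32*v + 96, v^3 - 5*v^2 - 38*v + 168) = v^2 + 2*v - 24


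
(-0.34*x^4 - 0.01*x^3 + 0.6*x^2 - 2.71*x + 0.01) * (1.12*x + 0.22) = -0.3808*x^5 - 0.086*x^4 + 0.6698*x^3 - 2.9032*x^2 - 0.585*x + 0.0022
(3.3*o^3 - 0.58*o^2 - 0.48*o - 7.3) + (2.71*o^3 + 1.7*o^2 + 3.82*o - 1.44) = 6.01*o^3 + 1.12*o^2 + 3.34*o - 8.74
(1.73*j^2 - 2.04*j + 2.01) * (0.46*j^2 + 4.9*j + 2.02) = 0.7958*j^4 + 7.5386*j^3 - 5.5768*j^2 + 5.7282*j + 4.0602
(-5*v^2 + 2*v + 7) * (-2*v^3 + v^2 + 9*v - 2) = 10*v^5 - 9*v^4 - 57*v^3 + 35*v^2 + 59*v - 14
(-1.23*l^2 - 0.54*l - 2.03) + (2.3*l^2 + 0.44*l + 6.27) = 1.07*l^2 - 0.1*l + 4.24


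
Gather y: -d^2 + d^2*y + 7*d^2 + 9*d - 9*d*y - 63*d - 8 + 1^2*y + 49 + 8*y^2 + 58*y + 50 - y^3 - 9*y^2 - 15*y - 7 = 6*d^2 - 54*d - y^3 - y^2 + y*(d^2 - 9*d + 44) + 84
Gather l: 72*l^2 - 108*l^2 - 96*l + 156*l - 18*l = -36*l^2 + 42*l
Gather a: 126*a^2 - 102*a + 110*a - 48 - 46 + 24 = 126*a^2 + 8*a - 70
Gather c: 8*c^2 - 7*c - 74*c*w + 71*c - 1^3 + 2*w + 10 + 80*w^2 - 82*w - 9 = 8*c^2 + c*(64 - 74*w) + 80*w^2 - 80*w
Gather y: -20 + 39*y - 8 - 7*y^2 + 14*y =-7*y^2 + 53*y - 28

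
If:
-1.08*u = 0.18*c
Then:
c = -6.0*u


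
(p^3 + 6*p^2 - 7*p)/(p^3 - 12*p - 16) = p*(-p^2 - 6*p + 7)/(-p^3 + 12*p + 16)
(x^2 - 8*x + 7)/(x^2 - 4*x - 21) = (x - 1)/(x + 3)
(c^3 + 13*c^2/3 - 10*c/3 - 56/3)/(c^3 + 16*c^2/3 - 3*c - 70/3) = (c + 4)/(c + 5)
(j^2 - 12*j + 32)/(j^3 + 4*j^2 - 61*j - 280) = (j - 4)/(j^2 + 12*j + 35)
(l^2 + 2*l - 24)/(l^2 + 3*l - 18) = (l - 4)/(l - 3)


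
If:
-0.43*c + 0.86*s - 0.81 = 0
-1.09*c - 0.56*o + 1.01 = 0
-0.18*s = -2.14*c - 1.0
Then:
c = -0.41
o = 2.59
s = 0.74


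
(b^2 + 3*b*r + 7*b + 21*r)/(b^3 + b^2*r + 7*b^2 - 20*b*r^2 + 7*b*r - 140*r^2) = (-b - 3*r)/(-b^2 - b*r + 20*r^2)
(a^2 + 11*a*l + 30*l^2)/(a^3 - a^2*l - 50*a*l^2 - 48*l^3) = (a + 5*l)/(a^2 - 7*a*l - 8*l^2)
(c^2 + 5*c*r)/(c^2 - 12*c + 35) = c*(c + 5*r)/(c^2 - 12*c + 35)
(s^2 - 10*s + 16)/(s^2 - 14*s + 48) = (s - 2)/(s - 6)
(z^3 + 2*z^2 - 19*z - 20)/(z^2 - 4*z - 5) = (z^2 + z - 20)/(z - 5)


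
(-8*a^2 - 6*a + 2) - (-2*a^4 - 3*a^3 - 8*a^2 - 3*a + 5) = 2*a^4 + 3*a^3 - 3*a - 3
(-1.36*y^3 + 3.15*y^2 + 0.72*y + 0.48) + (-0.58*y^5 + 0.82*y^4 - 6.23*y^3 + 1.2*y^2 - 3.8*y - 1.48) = -0.58*y^5 + 0.82*y^4 - 7.59*y^3 + 4.35*y^2 - 3.08*y - 1.0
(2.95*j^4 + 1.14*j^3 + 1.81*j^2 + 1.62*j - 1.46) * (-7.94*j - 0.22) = -23.423*j^5 - 9.7006*j^4 - 14.6222*j^3 - 13.261*j^2 + 11.236*j + 0.3212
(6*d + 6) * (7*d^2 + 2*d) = 42*d^3 + 54*d^2 + 12*d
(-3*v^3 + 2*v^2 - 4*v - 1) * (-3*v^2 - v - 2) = 9*v^5 - 3*v^4 + 16*v^3 + 3*v^2 + 9*v + 2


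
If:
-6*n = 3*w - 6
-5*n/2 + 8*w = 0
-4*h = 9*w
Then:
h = -45/74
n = 32/37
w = 10/37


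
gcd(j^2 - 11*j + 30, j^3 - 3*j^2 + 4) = 1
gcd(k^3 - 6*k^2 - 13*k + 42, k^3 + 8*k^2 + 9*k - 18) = k + 3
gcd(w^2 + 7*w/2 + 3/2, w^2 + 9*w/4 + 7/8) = w + 1/2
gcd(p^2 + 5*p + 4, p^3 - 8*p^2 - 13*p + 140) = p + 4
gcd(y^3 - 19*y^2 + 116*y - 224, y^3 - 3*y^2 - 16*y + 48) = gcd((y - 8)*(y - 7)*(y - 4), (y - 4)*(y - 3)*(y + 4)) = y - 4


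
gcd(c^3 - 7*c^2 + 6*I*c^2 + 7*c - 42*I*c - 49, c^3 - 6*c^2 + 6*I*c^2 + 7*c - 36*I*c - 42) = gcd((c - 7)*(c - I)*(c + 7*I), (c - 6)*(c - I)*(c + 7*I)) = c^2 + 6*I*c + 7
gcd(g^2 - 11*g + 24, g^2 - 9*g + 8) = g - 8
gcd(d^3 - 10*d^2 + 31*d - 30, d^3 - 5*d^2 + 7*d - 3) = d - 3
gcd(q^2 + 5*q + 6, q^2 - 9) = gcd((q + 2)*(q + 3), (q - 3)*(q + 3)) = q + 3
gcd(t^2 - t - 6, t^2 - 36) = 1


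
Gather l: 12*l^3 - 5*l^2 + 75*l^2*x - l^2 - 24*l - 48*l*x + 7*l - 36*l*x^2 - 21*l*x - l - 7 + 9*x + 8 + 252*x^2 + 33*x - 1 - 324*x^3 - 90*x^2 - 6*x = 12*l^3 + l^2*(75*x - 6) + l*(-36*x^2 - 69*x - 18) - 324*x^3 + 162*x^2 + 36*x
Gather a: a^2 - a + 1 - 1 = a^2 - a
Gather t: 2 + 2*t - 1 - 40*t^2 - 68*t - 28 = -40*t^2 - 66*t - 27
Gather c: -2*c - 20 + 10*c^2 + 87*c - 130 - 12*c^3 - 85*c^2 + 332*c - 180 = -12*c^3 - 75*c^2 + 417*c - 330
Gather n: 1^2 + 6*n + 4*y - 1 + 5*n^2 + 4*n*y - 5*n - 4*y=5*n^2 + n*(4*y + 1)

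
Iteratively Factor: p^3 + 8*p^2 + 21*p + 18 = (p + 3)*(p^2 + 5*p + 6) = (p + 2)*(p + 3)*(p + 3)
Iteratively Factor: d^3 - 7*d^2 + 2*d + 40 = (d + 2)*(d^2 - 9*d + 20) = (d - 4)*(d + 2)*(d - 5)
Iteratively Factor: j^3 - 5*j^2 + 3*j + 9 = (j - 3)*(j^2 - 2*j - 3) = (j - 3)^2*(j + 1)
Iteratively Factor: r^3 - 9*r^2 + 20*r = (r)*(r^2 - 9*r + 20) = r*(r - 4)*(r - 5)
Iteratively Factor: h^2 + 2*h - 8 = (h + 4)*(h - 2)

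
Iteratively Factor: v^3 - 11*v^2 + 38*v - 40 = (v - 4)*(v^2 - 7*v + 10) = (v - 4)*(v - 2)*(v - 5)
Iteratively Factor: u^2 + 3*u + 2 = (u + 1)*(u + 2)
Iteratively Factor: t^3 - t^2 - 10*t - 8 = (t + 1)*(t^2 - 2*t - 8) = (t - 4)*(t + 1)*(t + 2)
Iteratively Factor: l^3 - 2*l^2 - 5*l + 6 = (l - 3)*(l^2 + l - 2) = (l - 3)*(l - 1)*(l + 2)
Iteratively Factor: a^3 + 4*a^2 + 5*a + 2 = (a + 1)*(a^2 + 3*a + 2) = (a + 1)*(a + 2)*(a + 1)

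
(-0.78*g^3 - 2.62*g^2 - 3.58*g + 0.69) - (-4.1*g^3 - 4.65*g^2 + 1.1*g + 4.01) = 3.32*g^3 + 2.03*g^2 - 4.68*g - 3.32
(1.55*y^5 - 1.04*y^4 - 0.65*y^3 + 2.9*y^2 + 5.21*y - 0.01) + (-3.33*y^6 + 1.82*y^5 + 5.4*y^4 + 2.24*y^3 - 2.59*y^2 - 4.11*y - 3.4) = -3.33*y^6 + 3.37*y^5 + 4.36*y^4 + 1.59*y^3 + 0.31*y^2 + 1.1*y - 3.41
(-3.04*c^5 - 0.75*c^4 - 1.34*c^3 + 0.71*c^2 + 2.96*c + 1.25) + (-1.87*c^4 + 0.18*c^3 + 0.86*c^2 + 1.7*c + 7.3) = -3.04*c^5 - 2.62*c^4 - 1.16*c^3 + 1.57*c^2 + 4.66*c + 8.55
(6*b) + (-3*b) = 3*b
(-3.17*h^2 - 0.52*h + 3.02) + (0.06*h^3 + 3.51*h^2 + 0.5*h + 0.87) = 0.06*h^3 + 0.34*h^2 - 0.02*h + 3.89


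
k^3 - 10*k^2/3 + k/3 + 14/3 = (k - 7/3)*(k - 2)*(k + 1)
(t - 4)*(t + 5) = t^2 + t - 20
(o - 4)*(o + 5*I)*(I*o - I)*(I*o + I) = -o^4 + 4*o^3 - 5*I*o^3 + o^2 + 20*I*o^2 - 4*o + 5*I*o - 20*I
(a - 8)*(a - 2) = a^2 - 10*a + 16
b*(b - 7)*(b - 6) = b^3 - 13*b^2 + 42*b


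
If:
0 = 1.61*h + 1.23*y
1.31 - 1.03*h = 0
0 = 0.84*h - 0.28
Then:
No Solution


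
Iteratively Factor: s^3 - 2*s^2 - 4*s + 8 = (s + 2)*(s^2 - 4*s + 4) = (s - 2)*(s + 2)*(s - 2)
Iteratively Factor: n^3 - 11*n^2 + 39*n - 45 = (n - 5)*(n^2 - 6*n + 9) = (n - 5)*(n - 3)*(n - 3)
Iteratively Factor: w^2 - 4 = (w - 2)*(w + 2)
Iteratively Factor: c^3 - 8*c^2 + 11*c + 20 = (c + 1)*(c^2 - 9*c + 20) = (c - 5)*(c + 1)*(c - 4)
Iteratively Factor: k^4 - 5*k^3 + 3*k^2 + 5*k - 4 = (k - 4)*(k^3 - k^2 - k + 1) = (k - 4)*(k + 1)*(k^2 - 2*k + 1) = (k - 4)*(k - 1)*(k + 1)*(k - 1)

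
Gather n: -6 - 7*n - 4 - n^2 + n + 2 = -n^2 - 6*n - 8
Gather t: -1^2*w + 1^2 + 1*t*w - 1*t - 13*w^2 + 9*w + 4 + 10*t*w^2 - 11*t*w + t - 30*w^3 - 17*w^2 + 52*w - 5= t*(10*w^2 - 10*w) - 30*w^3 - 30*w^2 + 60*w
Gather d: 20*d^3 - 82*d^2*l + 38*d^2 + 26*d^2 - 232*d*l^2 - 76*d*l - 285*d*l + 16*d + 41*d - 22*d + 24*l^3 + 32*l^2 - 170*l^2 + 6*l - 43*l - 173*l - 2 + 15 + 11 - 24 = 20*d^3 + d^2*(64 - 82*l) + d*(-232*l^2 - 361*l + 35) + 24*l^3 - 138*l^2 - 210*l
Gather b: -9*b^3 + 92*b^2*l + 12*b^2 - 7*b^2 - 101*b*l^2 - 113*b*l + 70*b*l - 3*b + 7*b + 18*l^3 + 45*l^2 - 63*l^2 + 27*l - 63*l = -9*b^3 + b^2*(92*l + 5) + b*(-101*l^2 - 43*l + 4) + 18*l^3 - 18*l^2 - 36*l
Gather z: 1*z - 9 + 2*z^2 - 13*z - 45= 2*z^2 - 12*z - 54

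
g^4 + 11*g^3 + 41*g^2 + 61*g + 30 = (g + 1)*(g + 2)*(g + 3)*(g + 5)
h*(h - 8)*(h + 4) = h^3 - 4*h^2 - 32*h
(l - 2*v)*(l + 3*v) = l^2 + l*v - 6*v^2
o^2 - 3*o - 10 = (o - 5)*(o + 2)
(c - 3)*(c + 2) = c^2 - c - 6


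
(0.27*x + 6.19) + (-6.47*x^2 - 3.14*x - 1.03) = -6.47*x^2 - 2.87*x + 5.16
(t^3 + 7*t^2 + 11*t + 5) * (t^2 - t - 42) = t^5 + 6*t^4 - 38*t^3 - 300*t^2 - 467*t - 210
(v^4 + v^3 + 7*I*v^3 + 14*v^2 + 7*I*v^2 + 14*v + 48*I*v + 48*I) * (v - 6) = v^5 - 5*v^4 + 7*I*v^4 + 8*v^3 - 35*I*v^3 - 70*v^2 + 6*I*v^2 - 84*v - 240*I*v - 288*I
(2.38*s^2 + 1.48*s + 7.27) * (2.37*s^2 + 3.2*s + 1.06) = 5.6406*s^4 + 11.1236*s^3 + 24.4887*s^2 + 24.8328*s + 7.7062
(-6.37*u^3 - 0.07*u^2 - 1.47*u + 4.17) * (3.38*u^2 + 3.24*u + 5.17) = -21.5306*u^5 - 20.8754*u^4 - 38.1283*u^3 + 8.9699*u^2 + 5.9109*u + 21.5589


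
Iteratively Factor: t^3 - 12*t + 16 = (t - 2)*(t^2 + 2*t - 8) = (t - 2)^2*(t + 4)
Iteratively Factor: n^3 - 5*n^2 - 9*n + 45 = (n - 3)*(n^2 - 2*n - 15) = (n - 3)*(n + 3)*(n - 5)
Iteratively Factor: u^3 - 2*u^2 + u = (u - 1)*(u^2 - u) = u*(u - 1)*(u - 1)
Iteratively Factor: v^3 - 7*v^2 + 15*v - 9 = (v - 1)*(v^2 - 6*v + 9) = (v - 3)*(v - 1)*(v - 3)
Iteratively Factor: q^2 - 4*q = (q)*(q - 4)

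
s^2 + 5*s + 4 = (s + 1)*(s + 4)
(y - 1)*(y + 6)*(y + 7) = y^3 + 12*y^2 + 29*y - 42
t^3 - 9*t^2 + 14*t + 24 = (t - 6)*(t - 4)*(t + 1)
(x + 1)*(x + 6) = x^2 + 7*x + 6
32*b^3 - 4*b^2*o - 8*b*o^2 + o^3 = (-8*b + o)*(-2*b + o)*(2*b + o)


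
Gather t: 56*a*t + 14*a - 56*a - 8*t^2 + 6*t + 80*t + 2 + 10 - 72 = -42*a - 8*t^2 + t*(56*a + 86) - 60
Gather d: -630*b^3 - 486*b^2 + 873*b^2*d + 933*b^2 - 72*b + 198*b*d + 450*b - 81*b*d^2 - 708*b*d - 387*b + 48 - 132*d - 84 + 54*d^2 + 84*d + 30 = -630*b^3 + 447*b^2 - 9*b + d^2*(54 - 81*b) + d*(873*b^2 - 510*b - 48) - 6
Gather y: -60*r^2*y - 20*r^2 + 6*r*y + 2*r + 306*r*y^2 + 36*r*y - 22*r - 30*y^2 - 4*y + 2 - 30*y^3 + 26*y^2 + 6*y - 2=-20*r^2 - 20*r - 30*y^3 + y^2*(306*r - 4) + y*(-60*r^2 + 42*r + 2)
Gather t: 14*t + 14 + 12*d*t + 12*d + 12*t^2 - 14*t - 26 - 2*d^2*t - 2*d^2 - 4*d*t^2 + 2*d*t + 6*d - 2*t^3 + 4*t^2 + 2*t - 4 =-2*d^2 + 18*d - 2*t^3 + t^2*(16 - 4*d) + t*(-2*d^2 + 14*d + 2) - 16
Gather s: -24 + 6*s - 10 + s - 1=7*s - 35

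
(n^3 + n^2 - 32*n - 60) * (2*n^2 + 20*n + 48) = 2*n^5 + 22*n^4 + 4*n^3 - 712*n^2 - 2736*n - 2880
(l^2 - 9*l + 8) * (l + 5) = l^3 - 4*l^2 - 37*l + 40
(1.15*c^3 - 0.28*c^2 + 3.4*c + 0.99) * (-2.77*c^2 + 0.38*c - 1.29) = -3.1855*c^5 + 1.2126*c^4 - 11.0079*c^3 - 1.0891*c^2 - 4.0098*c - 1.2771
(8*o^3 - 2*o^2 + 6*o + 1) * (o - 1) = 8*o^4 - 10*o^3 + 8*o^2 - 5*o - 1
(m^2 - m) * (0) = 0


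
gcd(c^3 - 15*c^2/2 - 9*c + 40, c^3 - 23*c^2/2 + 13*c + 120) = c^2 - 11*c/2 - 20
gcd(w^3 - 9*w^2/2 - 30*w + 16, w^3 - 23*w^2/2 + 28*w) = w - 8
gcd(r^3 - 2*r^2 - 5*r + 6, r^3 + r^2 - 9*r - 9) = r - 3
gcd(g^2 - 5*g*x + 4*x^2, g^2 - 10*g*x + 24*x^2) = -g + 4*x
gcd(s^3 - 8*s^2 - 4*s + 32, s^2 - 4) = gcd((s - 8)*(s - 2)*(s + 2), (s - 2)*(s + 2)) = s^2 - 4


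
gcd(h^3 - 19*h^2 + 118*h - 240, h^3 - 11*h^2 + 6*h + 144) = h^2 - 14*h + 48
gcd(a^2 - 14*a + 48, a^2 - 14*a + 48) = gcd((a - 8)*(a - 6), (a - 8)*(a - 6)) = a^2 - 14*a + 48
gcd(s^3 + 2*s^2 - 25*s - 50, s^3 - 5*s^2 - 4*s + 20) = s^2 - 3*s - 10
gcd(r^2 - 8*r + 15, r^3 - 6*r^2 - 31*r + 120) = r - 3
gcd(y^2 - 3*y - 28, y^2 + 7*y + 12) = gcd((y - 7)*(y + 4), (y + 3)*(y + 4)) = y + 4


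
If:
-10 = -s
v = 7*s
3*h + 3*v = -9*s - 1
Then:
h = -301/3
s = 10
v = 70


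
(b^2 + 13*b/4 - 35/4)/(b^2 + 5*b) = (b - 7/4)/b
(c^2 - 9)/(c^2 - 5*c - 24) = (c - 3)/(c - 8)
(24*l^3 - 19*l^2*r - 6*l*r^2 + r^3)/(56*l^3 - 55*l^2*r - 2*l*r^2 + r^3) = (3*l + r)/(7*l + r)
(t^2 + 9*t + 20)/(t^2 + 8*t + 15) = (t + 4)/(t + 3)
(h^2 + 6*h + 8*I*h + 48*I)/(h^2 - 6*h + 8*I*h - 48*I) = (h + 6)/(h - 6)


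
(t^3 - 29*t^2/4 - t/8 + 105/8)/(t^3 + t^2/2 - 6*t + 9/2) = (4*t^2 - 23*t - 35)/(4*(t^2 + 2*t - 3))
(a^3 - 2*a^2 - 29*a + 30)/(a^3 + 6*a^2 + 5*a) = (a^2 - 7*a + 6)/(a*(a + 1))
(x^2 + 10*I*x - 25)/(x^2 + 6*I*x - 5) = (x + 5*I)/(x + I)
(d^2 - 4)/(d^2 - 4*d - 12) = (d - 2)/(d - 6)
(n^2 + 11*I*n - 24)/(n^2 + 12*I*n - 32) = (n + 3*I)/(n + 4*I)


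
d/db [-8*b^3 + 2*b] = 2 - 24*b^2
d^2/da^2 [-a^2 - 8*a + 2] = -2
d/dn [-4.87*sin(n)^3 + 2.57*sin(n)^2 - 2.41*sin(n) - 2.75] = (-14.61*sin(n)^2 + 5.14*sin(n) - 2.41)*cos(n)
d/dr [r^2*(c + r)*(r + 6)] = r*(3*c*r + 12*c + 4*r^2 + 18*r)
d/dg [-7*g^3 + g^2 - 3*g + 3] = -21*g^2 + 2*g - 3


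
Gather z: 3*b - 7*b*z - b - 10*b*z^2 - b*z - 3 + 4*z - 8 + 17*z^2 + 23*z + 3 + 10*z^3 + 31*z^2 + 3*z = 2*b + 10*z^3 + z^2*(48 - 10*b) + z*(30 - 8*b) - 8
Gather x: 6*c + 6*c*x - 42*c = 6*c*x - 36*c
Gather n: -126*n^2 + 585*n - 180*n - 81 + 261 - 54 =-126*n^2 + 405*n + 126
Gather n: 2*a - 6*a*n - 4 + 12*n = 2*a + n*(12 - 6*a) - 4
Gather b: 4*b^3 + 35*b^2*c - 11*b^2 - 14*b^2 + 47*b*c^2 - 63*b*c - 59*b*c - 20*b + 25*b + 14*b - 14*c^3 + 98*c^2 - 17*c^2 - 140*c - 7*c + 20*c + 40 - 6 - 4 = 4*b^3 + b^2*(35*c - 25) + b*(47*c^2 - 122*c + 19) - 14*c^3 + 81*c^2 - 127*c + 30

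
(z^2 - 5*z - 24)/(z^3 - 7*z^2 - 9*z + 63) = (z - 8)/(z^2 - 10*z + 21)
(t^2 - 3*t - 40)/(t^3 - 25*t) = (t - 8)/(t*(t - 5))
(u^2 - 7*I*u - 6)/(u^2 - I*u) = (u - 6*I)/u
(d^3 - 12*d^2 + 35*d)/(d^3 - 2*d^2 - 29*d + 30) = d*(d^2 - 12*d + 35)/(d^3 - 2*d^2 - 29*d + 30)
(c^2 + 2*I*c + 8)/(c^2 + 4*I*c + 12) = (c + 4*I)/(c + 6*I)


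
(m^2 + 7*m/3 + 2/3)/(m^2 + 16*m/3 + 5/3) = (m + 2)/(m + 5)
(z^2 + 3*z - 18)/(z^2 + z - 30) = (z - 3)/(z - 5)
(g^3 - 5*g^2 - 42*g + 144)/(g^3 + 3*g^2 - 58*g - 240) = (g - 3)/(g + 5)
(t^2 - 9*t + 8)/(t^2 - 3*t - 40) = (t - 1)/(t + 5)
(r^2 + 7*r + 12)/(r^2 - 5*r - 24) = (r + 4)/(r - 8)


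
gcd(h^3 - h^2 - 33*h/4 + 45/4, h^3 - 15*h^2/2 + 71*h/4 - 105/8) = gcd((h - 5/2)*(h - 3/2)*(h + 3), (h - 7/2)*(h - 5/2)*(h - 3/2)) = h^2 - 4*h + 15/4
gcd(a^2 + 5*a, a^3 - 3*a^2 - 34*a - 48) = 1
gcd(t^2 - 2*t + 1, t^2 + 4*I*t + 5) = 1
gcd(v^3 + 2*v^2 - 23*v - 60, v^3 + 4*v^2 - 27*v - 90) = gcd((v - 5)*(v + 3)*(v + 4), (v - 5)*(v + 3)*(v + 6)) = v^2 - 2*v - 15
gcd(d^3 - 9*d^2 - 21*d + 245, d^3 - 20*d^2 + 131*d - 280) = d - 7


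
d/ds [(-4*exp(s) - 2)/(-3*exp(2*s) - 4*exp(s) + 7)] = 12*(-exp(2*s) - exp(s) - 3)*exp(s)/(9*exp(4*s) + 24*exp(3*s) - 26*exp(2*s) - 56*exp(s) + 49)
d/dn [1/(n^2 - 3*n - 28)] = (3 - 2*n)/(-n^2 + 3*n + 28)^2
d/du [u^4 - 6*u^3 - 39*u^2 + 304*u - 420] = 4*u^3 - 18*u^2 - 78*u + 304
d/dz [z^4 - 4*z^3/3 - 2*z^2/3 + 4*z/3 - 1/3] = 4*z^3 - 4*z^2 - 4*z/3 + 4/3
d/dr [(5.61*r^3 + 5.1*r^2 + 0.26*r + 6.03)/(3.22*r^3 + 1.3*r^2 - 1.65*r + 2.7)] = (-9.129*r^4 - 20.1874*r^3 - 21.5618*r^2 + 11.862*r + 10.6515)/(10.3684*r^6 + 8.372*r^5 - 8.936*r^4 + 13.098*r^3 + 9.7425*r^2 - 8.91*r + 7.29)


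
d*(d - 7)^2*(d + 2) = d^4 - 12*d^3 + 21*d^2 + 98*d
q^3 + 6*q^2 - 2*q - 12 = (q + 6)*(q - sqrt(2))*(q + sqrt(2))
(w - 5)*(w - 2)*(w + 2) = w^3 - 5*w^2 - 4*w + 20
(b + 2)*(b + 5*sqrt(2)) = b^2 + 2*b + 5*sqrt(2)*b + 10*sqrt(2)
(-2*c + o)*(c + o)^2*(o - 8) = -2*c^3*o + 16*c^3 - 3*c^2*o^2 + 24*c^2*o + o^4 - 8*o^3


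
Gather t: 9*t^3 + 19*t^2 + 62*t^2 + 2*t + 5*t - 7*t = 9*t^3 + 81*t^2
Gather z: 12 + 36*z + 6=36*z + 18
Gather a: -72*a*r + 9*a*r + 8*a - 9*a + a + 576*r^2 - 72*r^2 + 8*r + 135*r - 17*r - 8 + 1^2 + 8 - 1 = -63*a*r + 504*r^2 + 126*r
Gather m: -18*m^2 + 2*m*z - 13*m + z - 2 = -18*m^2 + m*(2*z - 13) + z - 2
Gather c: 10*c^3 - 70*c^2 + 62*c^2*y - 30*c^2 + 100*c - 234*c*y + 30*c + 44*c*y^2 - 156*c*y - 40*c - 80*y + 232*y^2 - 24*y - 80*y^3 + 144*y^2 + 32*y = 10*c^3 + c^2*(62*y - 100) + c*(44*y^2 - 390*y + 90) - 80*y^3 + 376*y^2 - 72*y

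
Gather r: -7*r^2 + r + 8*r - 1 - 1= -7*r^2 + 9*r - 2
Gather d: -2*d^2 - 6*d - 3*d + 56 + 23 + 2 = -2*d^2 - 9*d + 81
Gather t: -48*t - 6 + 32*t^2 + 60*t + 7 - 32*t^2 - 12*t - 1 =0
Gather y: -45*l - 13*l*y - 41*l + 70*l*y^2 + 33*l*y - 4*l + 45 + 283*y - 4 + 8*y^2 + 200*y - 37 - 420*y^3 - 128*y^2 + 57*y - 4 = -90*l - 420*y^3 + y^2*(70*l - 120) + y*(20*l + 540)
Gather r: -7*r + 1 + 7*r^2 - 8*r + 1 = 7*r^2 - 15*r + 2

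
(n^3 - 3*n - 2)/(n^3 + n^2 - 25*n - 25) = (n^2 - n - 2)/(n^2 - 25)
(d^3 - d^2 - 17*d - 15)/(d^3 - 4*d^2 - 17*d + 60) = (d^2 + 4*d + 3)/(d^2 + d - 12)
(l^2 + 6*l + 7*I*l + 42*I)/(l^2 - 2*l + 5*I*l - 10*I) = (l^2 + l*(6 + 7*I) + 42*I)/(l^2 + l*(-2 + 5*I) - 10*I)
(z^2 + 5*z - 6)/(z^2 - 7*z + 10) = (z^2 + 5*z - 6)/(z^2 - 7*z + 10)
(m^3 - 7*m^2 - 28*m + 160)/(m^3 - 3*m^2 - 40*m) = (m - 4)/m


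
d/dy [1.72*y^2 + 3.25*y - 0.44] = 3.44*y + 3.25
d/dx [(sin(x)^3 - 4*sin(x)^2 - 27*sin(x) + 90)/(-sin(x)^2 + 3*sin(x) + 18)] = (-6*sin(x) + cos(x)^2 - 22)*cos(x)/(sin(x) + 3)^2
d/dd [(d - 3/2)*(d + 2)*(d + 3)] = 3*d^2 + 7*d - 3/2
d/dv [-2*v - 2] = -2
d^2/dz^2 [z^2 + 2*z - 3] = 2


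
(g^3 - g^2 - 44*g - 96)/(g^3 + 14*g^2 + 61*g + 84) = (g - 8)/(g + 7)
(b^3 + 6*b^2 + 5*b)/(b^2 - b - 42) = b*(b^2 + 6*b + 5)/(b^2 - b - 42)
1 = 1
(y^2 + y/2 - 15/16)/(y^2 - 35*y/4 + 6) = (y + 5/4)/(y - 8)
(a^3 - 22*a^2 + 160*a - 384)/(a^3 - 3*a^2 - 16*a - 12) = (a^2 - 16*a + 64)/(a^2 + 3*a + 2)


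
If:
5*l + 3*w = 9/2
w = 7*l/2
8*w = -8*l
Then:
No Solution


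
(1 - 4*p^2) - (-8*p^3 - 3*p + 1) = 8*p^3 - 4*p^2 + 3*p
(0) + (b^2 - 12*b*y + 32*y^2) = b^2 - 12*b*y + 32*y^2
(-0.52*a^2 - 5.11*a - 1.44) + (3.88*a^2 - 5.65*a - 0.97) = 3.36*a^2 - 10.76*a - 2.41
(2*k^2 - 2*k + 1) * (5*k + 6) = 10*k^3 + 2*k^2 - 7*k + 6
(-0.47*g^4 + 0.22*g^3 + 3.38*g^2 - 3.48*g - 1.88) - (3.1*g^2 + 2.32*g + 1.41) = -0.47*g^4 + 0.22*g^3 + 0.28*g^2 - 5.8*g - 3.29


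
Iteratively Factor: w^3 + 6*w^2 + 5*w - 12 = (w - 1)*(w^2 + 7*w + 12) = (w - 1)*(w + 4)*(w + 3)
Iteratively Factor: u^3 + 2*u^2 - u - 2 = (u - 1)*(u^2 + 3*u + 2) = (u - 1)*(u + 2)*(u + 1)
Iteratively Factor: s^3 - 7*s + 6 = (s - 1)*(s^2 + s - 6) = (s - 2)*(s - 1)*(s + 3)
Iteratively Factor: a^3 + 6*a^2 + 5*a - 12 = (a - 1)*(a^2 + 7*a + 12) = (a - 1)*(a + 3)*(a + 4)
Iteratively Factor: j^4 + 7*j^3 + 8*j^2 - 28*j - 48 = (j + 2)*(j^3 + 5*j^2 - 2*j - 24) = (j + 2)*(j + 3)*(j^2 + 2*j - 8) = (j - 2)*(j + 2)*(j + 3)*(j + 4)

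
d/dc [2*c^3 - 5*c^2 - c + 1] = 6*c^2 - 10*c - 1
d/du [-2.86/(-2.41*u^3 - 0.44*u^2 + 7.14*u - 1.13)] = (-20.6778*u^2 - 2.5168*u + 20.4204)/(2.41*u^3 + 0.44*u^2 - 7.14*u + 1.13)^2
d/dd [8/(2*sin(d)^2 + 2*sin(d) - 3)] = -(16*sin(2*d) + 16*cos(d))/(-2*sin(d) + cos(2*d) + 2)^2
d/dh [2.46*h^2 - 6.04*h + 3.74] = 4.92*h - 6.04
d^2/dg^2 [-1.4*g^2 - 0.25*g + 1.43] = -2.80000000000000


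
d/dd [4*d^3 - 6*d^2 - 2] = 12*d*(d - 1)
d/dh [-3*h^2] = -6*h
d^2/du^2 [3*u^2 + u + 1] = 6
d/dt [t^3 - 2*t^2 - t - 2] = 3*t^2 - 4*t - 1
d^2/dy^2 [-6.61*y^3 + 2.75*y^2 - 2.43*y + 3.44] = 5.5 - 39.66*y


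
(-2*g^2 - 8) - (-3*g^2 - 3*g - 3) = g^2 + 3*g - 5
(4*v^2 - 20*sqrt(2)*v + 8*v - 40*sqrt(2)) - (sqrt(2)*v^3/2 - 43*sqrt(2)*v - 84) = -sqrt(2)*v^3/2 + 4*v^2 + 8*v + 23*sqrt(2)*v - 40*sqrt(2) + 84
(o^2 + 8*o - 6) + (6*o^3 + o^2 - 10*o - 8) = 6*o^3 + 2*o^2 - 2*o - 14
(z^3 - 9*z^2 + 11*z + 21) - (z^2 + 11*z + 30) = z^3 - 10*z^2 - 9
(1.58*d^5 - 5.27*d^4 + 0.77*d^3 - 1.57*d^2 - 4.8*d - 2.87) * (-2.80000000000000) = -4.424*d^5 + 14.756*d^4 - 2.156*d^3 + 4.396*d^2 + 13.44*d + 8.036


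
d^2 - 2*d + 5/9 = (d - 5/3)*(d - 1/3)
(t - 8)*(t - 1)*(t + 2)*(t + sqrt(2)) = t^4 - 7*t^3 + sqrt(2)*t^3 - 10*t^2 - 7*sqrt(2)*t^2 - 10*sqrt(2)*t + 16*t + 16*sqrt(2)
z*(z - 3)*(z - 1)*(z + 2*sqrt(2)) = z^4 - 4*z^3 + 2*sqrt(2)*z^3 - 8*sqrt(2)*z^2 + 3*z^2 + 6*sqrt(2)*z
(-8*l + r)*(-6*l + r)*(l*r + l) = 48*l^3*r + 48*l^3 - 14*l^2*r^2 - 14*l^2*r + l*r^3 + l*r^2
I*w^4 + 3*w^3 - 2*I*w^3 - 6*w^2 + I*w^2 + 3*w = w*(w - 1)*(w - 3*I)*(I*w - I)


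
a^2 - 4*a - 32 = (a - 8)*(a + 4)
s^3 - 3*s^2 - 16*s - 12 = (s - 6)*(s + 1)*(s + 2)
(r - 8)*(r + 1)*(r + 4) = r^3 - 3*r^2 - 36*r - 32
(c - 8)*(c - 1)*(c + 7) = c^3 - 2*c^2 - 55*c + 56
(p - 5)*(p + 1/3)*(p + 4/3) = p^3 - 10*p^2/3 - 71*p/9 - 20/9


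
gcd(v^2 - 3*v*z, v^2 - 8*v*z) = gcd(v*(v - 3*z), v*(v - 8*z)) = v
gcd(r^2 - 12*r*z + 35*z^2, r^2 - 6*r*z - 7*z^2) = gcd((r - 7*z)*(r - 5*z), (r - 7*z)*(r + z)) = -r + 7*z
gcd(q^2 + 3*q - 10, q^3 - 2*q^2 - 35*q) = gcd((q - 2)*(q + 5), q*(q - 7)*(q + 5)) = q + 5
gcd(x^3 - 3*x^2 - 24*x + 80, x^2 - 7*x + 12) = x - 4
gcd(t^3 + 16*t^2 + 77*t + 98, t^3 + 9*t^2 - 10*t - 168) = t + 7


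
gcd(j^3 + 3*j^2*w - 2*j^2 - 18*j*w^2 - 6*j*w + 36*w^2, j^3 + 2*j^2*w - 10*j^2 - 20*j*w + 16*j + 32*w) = j - 2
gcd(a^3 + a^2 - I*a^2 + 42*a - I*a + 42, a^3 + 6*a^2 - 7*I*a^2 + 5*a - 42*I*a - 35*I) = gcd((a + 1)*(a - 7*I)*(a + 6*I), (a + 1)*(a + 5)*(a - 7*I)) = a^2 + a*(1 - 7*I) - 7*I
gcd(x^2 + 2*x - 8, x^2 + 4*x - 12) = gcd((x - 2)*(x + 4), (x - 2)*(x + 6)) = x - 2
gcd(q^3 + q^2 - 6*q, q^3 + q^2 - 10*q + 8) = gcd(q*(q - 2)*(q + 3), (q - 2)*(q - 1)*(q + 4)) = q - 2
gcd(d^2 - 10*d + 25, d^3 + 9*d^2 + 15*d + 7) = 1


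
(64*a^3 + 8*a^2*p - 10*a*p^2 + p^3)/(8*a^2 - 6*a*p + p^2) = (-16*a^2 - 6*a*p + p^2)/(-2*a + p)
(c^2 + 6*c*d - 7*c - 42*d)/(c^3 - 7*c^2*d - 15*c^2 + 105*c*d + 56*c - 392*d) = (c + 6*d)/(c^2 - 7*c*d - 8*c + 56*d)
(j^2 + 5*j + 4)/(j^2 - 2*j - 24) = (j + 1)/(j - 6)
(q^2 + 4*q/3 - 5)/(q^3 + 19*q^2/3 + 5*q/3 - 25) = 1/(q + 5)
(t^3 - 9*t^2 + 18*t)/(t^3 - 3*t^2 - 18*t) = (t - 3)/(t + 3)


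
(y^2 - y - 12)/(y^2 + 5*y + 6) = (y - 4)/(y + 2)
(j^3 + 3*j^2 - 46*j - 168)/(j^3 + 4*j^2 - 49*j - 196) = (j + 6)/(j + 7)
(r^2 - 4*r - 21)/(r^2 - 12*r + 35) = (r + 3)/(r - 5)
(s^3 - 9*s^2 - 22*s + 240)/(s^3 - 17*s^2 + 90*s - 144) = (s + 5)/(s - 3)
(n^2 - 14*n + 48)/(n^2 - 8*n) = (n - 6)/n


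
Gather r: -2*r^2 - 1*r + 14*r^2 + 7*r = 12*r^2 + 6*r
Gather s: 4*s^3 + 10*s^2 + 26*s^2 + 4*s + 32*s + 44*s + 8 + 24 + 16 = 4*s^3 + 36*s^2 + 80*s + 48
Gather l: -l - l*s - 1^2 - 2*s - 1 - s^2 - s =l*(-s - 1) - s^2 - 3*s - 2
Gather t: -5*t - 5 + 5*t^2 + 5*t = 5*t^2 - 5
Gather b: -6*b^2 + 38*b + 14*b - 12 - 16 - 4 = -6*b^2 + 52*b - 32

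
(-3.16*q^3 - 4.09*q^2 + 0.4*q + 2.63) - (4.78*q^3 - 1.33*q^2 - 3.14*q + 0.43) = -7.94*q^3 - 2.76*q^2 + 3.54*q + 2.2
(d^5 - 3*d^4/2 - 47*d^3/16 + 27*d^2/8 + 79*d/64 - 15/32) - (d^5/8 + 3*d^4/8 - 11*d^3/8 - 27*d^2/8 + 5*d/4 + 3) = 7*d^5/8 - 15*d^4/8 - 25*d^3/16 + 27*d^2/4 - d/64 - 111/32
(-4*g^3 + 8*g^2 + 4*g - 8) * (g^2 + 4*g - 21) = -4*g^5 - 8*g^4 + 120*g^3 - 160*g^2 - 116*g + 168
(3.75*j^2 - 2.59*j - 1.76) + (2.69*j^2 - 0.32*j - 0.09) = 6.44*j^2 - 2.91*j - 1.85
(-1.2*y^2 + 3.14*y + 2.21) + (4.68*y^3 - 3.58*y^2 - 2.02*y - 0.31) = 4.68*y^3 - 4.78*y^2 + 1.12*y + 1.9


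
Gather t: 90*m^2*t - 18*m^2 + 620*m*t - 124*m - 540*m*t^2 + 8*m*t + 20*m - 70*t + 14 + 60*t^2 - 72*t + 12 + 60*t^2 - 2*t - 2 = -18*m^2 - 104*m + t^2*(120 - 540*m) + t*(90*m^2 + 628*m - 144) + 24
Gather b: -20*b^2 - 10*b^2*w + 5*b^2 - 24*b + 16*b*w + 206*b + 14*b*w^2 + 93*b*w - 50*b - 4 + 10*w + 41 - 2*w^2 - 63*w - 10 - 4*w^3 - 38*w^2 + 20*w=b^2*(-10*w - 15) + b*(14*w^2 + 109*w + 132) - 4*w^3 - 40*w^2 - 33*w + 27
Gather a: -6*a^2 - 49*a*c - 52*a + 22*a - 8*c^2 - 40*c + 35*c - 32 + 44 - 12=-6*a^2 + a*(-49*c - 30) - 8*c^2 - 5*c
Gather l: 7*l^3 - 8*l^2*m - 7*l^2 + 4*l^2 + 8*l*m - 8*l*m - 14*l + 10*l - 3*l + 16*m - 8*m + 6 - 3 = 7*l^3 + l^2*(-8*m - 3) - 7*l + 8*m + 3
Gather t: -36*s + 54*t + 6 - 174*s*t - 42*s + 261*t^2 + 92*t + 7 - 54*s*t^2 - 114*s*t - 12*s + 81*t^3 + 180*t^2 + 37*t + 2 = -90*s + 81*t^3 + t^2*(441 - 54*s) + t*(183 - 288*s) + 15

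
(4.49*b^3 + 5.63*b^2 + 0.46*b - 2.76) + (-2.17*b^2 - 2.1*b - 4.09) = 4.49*b^3 + 3.46*b^2 - 1.64*b - 6.85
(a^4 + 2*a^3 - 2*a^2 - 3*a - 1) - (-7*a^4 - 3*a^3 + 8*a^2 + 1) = 8*a^4 + 5*a^3 - 10*a^2 - 3*a - 2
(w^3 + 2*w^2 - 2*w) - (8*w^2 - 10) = w^3 - 6*w^2 - 2*w + 10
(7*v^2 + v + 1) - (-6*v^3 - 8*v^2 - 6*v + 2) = 6*v^3 + 15*v^2 + 7*v - 1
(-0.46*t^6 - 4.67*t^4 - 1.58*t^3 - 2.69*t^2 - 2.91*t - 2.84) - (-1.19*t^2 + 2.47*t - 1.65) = -0.46*t^6 - 4.67*t^4 - 1.58*t^3 - 1.5*t^2 - 5.38*t - 1.19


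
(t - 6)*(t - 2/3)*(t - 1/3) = t^3 - 7*t^2 + 56*t/9 - 4/3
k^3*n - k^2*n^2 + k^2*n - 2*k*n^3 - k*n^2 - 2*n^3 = (k - 2*n)*(k + n)*(k*n + n)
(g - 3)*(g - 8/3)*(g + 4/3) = g^3 - 13*g^2/3 + 4*g/9 + 32/3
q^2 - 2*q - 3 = (q - 3)*(q + 1)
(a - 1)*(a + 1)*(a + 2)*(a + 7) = a^4 + 9*a^3 + 13*a^2 - 9*a - 14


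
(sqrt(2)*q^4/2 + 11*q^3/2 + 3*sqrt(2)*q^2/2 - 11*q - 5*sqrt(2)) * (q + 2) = sqrt(2)*q^5/2 + sqrt(2)*q^4 + 11*q^4/2 + 3*sqrt(2)*q^3/2 + 11*q^3 - 11*q^2 + 3*sqrt(2)*q^2 - 22*q - 5*sqrt(2)*q - 10*sqrt(2)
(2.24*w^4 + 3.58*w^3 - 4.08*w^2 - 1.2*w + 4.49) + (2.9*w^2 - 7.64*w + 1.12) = 2.24*w^4 + 3.58*w^3 - 1.18*w^2 - 8.84*w + 5.61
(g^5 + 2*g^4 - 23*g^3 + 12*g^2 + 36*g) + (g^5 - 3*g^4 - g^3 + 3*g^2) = 2*g^5 - g^4 - 24*g^3 + 15*g^2 + 36*g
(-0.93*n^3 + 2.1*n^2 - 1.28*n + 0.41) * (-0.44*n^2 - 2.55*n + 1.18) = 0.4092*n^5 + 1.4475*n^4 - 5.8892*n^3 + 5.5616*n^2 - 2.5559*n + 0.4838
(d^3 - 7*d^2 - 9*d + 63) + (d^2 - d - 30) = d^3 - 6*d^2 - 10*d + 33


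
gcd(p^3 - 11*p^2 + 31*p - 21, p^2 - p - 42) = p - 7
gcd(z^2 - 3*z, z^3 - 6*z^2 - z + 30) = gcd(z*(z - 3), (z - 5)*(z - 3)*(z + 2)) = z - 3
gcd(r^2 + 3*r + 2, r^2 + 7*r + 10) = r + 2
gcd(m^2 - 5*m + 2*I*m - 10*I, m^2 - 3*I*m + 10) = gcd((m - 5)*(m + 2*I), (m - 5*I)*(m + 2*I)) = m + 2*I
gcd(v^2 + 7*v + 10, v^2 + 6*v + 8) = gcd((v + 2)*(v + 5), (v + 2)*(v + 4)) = v + 2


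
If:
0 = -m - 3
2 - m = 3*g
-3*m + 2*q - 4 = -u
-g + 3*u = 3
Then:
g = 5/3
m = -3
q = -59/18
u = 14/9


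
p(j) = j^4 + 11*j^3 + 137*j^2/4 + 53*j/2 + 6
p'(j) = 4*j^3 + 33*j^2 + 137*j/2 + 53/2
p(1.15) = 100.25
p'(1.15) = 155.00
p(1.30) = 125.36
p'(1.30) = 180.11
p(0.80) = 55.16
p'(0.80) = 104.47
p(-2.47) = 20.96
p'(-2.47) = -1.64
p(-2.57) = 21.02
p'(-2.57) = 0.52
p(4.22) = 1871.57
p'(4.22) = 1203.85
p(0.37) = 21.07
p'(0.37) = 56.57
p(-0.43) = 0.10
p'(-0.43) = 2.83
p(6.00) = 5070.00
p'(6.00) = 2489.50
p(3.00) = 771.75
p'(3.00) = 637.00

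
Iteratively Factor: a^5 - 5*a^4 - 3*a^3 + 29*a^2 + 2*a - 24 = (a + 1)*(a^4 - 6*a^3 + 3*a^2 + 26*a - 24) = (a - 3)*(a + 1)*(a^3 - 3*a^2 - 6*a + 8) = (a - 3)*(a - 1)*(a + 1)*(a^2 - 2*a - 8) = (a - 4)*(a - 3)*(a - 1)*(a + 1)*(a + 2)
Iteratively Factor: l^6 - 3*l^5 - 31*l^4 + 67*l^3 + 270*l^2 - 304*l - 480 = (l - 5)*(l^5 + 2*l^4 - 21*l^3 - 38*l^2 + 80*l + 96) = (l - 5)*(l - 2)*(l^4 + 4*l^3 - 13*l^2 - 64*l - 48) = (l - 5)*(l - 2)*(l + 3)*(l^3 + l^2 - 16*l - 16) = (l - 5)*(l - 2)*(l + 1)*(l + 3)*(l^2 - 16) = (l - 5)*(l - 4)*(l - 2)*(l + 1)*(l + 3)*(l + 4)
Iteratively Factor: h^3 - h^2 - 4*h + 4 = (h - 2)*(h^2 + h - 2) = (h - 2)*(h + 2)*(h - 1)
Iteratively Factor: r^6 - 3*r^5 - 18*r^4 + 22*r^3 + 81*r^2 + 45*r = (r - 3)*(r^5 - 18*r^3 - 32*r^2 - 15*r) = (r - 3)*(r + 1)*(r^4 - r^3 - 17*r^2 - 15*r) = (r - 5)*(r - 3)*(r + 1)*(r^3 + 4*r^2 + 3*r) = (r - 5)*(r - 3)*(r + 1)*(r + 3)*(r^2 + r) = r*(r - 5)*(r - 3)*(r + 1)*(r + 3)*(r + 1)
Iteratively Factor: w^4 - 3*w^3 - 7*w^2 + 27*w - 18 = (w - 1)*(w^3 - 2*w^2 - 9*w + 18) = (w - 2)*(w - 1)*(w^2 - 9) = (w - 3)*(w - 2)*(w - 1)*(w + 3)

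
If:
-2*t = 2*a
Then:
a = -t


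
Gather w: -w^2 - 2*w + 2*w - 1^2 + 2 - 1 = -w^2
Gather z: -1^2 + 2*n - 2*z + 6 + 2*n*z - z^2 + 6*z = 2*n - z^2 + z*(2*n + 4) + 5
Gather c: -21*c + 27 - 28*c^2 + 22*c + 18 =-28*c^2 + c + 45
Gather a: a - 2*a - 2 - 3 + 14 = 9 - a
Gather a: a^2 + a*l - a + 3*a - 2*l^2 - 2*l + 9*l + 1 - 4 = a^2 + a*(l + 2) - 2*l^2 + 7*l - 3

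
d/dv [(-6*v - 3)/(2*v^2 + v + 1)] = 3*(4*v^2 + 4*v - 1)/(4*v^4 + 4*v^3 + 5*v^2 + 2*v + 1)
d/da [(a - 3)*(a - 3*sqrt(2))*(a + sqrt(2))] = 3*a^2 - 6*a - 4*sqrt(2)*a - 6 + 6*sqrt(2)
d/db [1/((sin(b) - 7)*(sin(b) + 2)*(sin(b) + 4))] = (-3*sin(b)^2 + 2*sin(b) + 34)*cos(b)/((sin(b) - 7)^2*(sin(b) + 2)^2*(sin(b) + 4)^2)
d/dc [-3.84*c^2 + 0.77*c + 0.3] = 0.77 - 7.68*c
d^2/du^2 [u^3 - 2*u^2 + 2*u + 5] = 6*u - 4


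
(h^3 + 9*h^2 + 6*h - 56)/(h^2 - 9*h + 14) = (h^2 + 11*h + 28)/(h - 7)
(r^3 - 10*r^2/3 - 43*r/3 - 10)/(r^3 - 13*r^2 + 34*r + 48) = (r + 5/3)/(r - 8)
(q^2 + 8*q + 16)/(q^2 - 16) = (q + 4)/(q - 4)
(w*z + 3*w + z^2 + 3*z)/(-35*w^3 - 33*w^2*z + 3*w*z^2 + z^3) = (z + 3)/(-35*w^2 + 2*w*z + z^2)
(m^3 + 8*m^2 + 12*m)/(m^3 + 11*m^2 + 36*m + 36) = m/(m + 3)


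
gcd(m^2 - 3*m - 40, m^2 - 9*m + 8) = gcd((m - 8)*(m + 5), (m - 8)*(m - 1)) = m - 8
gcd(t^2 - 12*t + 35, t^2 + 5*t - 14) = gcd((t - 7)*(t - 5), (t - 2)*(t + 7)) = 1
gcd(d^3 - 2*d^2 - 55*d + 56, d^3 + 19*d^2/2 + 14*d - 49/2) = d^2 + 6*d - 7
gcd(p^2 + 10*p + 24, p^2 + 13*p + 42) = p + 6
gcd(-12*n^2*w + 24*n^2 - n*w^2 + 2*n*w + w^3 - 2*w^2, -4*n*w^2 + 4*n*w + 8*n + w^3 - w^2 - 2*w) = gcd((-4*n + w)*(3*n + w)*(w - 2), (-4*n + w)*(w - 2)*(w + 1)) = -4*n*w + 8*n + w^2 - 2*w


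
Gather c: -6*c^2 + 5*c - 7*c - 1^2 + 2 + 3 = -6*c^2 - 2*c + 4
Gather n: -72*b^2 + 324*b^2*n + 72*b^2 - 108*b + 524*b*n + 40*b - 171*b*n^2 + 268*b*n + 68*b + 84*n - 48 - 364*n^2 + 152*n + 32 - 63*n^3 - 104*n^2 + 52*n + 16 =-63*n^3 + n^2*(-171*b - 468) + n*(324*b^2 + 792*b + 288)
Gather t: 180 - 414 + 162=-72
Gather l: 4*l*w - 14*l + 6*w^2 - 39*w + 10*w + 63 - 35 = l*(4*w - 14) + 6*w^2 - 29*w + 28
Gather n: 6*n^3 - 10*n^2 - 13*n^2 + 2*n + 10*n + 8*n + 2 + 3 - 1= 6*n^3 - 23*n^2 + 20*n + 4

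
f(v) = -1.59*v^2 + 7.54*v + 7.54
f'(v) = 7.54 - 3.18*v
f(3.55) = 14.27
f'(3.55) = -3.75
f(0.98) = 13.40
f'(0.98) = 4.42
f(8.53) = -43.83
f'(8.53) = -19.59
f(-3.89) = -45.85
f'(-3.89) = 19.91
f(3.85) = 13.00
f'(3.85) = -4.70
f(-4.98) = -69.44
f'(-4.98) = 23.38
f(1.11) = 13.95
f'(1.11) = 4.01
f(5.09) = 4.72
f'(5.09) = -8.65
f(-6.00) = -94.94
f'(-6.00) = 26.62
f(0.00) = 7.54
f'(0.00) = 7.54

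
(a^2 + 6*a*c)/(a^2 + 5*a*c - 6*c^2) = a/(a - c)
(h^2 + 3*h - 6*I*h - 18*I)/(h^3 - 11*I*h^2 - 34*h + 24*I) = (h + 3)/(h^2 - 5*I*h - 4)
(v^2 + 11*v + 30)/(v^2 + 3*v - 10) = (v + 6)/(v - 2)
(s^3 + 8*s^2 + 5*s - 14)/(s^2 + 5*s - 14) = (s^2 + s - 2)/(s - 2)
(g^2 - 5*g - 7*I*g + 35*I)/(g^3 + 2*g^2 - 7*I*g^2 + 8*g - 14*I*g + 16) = (g^2 + g*(-5 - 7*I) + 35*I)/(g^3 + g^2*(2 - 7*I) + g*(8 - 14*I) + 16)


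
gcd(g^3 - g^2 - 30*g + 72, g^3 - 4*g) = 1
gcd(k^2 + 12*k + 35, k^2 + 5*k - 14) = k + 7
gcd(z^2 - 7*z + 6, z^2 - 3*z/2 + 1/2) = z - 1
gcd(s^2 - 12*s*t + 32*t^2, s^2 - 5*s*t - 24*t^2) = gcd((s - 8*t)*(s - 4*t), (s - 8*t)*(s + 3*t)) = s - 8*t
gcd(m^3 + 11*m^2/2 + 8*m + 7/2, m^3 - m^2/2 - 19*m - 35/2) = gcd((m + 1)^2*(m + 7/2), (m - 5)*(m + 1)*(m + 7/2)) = m^2 + 9*m/2 + 7/2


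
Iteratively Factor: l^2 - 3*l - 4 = (l - 4)*(l + 1)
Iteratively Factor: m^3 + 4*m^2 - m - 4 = (m + 4)*(m^2 - 1) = (m - 1)*(m + 4)*(m + 1)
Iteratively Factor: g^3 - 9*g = (g - 3)*(g^2 + 3*g) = g*(g - 3)*(g + 3)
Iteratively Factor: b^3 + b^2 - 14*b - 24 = (b + 3)*(b^2 - 2*b - 8) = (b + 2)*(b + 3)*(b - 4)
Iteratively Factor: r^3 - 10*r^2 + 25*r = (r)*(r^2 - 10*r + 25) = r*(r - 5)*(r - 5)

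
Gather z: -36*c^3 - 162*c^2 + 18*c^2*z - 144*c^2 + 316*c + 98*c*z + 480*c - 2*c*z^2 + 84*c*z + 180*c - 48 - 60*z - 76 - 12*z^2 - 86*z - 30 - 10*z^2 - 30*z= -36*c^3 - 306*c^2 + 976*c + z^2*(-2*c - 22) + z*(18*c^2 + 182*c - 176) - 154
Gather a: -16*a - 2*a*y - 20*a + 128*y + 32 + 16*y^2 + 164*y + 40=a*(-2*y - 36) + 16*y^2 + 292*y + 72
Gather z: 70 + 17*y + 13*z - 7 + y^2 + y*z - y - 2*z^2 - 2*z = y^2 + 16*y - 2*z^2 + z*(y + 11) + 63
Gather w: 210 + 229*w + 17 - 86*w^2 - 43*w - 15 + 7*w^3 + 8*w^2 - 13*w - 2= 7*w^3 - 78*w^2 + 173*w + 210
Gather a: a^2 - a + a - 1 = a^2 - 1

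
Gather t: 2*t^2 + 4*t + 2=2*t^2 + 4*t + 2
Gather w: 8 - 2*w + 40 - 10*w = 48 - 12*w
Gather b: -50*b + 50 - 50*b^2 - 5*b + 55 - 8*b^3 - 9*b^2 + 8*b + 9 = -8*b^3 - 59*b^2 - 47*b + 114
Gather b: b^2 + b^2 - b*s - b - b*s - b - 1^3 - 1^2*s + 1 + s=2*b^2 + b*(-2*s - 2)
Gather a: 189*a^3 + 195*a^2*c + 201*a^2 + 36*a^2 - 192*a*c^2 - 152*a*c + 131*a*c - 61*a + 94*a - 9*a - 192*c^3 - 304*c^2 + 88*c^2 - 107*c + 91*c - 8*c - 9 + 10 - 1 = 189*a^3 + a^2*(195*c + 237) + a*(-192*c^2 - 21*c + 24) - 192*c^3 - 216*c^2 - 24*c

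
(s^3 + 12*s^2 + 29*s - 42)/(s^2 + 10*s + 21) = (s^2 + 5*s - 6)/(s + 3)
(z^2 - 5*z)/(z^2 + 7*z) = (z - 5)/(z + 7)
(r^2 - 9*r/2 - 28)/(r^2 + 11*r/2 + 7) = (r - 8)/(r + 2)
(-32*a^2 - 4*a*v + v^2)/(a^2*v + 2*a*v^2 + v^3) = (-32*a^2 - 4*a*v + v^2)/(v*(a^2 + 2*a*v + v^2))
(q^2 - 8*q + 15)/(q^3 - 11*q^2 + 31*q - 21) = (q - 5)/(q^2 - 8*q + 7)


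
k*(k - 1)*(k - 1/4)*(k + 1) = k^4 - k^3/4 - k^2 + k/4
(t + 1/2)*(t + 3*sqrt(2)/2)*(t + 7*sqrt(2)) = t^3 + t^2/2 + 17*sqrt(2)*t^2/2 + 17*sqrt(2)*t/4 + 21*t + 21/2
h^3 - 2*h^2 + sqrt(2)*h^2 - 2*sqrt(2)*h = h*(h - 2)*(h + sqrt(2))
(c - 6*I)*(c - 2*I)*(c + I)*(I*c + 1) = I*c^4 + 8*c^3 - 11*I*c^2 + 8*c - 12*I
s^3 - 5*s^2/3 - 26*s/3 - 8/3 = (s - 4)*(s + 1/3)*(s + 2)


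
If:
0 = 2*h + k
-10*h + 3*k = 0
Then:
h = 0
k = 0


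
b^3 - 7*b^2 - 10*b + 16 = (b - 8)*(b - 1)*(b + 2)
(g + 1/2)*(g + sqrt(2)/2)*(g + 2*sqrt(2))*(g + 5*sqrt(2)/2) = g^4 + g^3/2 + 5*sqrt(2)*g^3 + 5*sqrt(2)*g^2/2 + 29*g^2/2 + 5*sqrt(2)*g + 29*g/4 + 5*sqrt(2)/2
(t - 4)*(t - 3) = t^2 - 7*t + 12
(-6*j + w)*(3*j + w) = -18*j^2 - 3*j*w + w^2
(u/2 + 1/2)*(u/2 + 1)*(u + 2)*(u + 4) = u^4/4 + 9*u^3/4 + 7*u^2 + 9*u + 4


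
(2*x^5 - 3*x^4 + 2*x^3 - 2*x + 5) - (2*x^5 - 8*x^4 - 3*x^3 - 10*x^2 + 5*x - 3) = 5*x^4 + 5*x^3 + 10*x^2 - 7*x + 8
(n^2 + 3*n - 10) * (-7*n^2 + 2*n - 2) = -7*n^4 - 19*n^3 + 74*n^2 - 26*n + 20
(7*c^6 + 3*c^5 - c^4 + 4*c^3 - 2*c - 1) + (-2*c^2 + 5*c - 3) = 7*c^6 + 3*c^5 - c^4 + 4*c^3 - 2*c^2 + 3*c - 4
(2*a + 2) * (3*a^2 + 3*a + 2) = 6*a^3 + 12*a^2 + 10*a + 4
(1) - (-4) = 5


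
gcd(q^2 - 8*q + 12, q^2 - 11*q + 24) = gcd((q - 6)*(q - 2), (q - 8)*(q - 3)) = 1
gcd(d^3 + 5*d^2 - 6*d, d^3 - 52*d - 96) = d + 6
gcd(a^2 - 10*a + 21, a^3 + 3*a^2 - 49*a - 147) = a - 7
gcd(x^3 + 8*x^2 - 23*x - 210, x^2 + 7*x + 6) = x + 6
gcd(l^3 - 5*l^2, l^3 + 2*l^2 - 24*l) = l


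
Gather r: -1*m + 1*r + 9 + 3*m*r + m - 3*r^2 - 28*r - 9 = -3*r^2 + r*(3*m - 27)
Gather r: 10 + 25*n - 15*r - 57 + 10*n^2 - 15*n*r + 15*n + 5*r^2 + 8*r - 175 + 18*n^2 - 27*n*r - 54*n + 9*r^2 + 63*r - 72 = 28*n^2 - 14*n + 14*r^2 + r*(56 - 42*n) - 294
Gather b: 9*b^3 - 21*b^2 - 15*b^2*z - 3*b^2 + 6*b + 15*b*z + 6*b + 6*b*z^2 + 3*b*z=9*b^3 + b^2*(-15*z - 24) + b*(6*z^2 + 18*z + 12)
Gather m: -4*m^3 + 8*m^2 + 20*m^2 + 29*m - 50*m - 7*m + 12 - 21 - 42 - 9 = -4*m^3 + 28*m^2 - 28*m - 60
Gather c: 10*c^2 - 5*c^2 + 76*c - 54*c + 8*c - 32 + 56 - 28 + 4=5*c^2 + 30*c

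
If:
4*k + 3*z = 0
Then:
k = -3*z/4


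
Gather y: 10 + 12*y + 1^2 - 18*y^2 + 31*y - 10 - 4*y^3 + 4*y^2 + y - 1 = -4*y^3 - 14*y^2 + 44*y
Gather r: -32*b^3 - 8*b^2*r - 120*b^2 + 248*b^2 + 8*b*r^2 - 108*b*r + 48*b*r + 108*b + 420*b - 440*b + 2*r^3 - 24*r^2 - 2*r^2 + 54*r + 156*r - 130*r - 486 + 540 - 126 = -32*b^3 + 128*b^2 + 88*b + 2*r^3 + r^2*(8*b - 26) + r*(-8*b^2 - 60*b + 80) - 72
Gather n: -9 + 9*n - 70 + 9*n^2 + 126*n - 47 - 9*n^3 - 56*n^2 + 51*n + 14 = -9*n^3 - 47*n^2 + 186*n - 112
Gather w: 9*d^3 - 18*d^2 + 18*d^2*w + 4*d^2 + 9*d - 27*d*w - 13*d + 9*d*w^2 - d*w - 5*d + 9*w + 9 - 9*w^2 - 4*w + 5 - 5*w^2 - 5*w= 9*d^3 - 14*d^2 - 9*d + w^2*(9*d - 14) + w*(18*d^2 - 28*d) + 14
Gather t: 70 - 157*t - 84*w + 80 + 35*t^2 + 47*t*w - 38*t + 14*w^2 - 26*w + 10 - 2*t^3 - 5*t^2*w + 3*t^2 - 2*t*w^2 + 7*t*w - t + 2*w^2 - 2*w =-2*t^3 + t^2*(38 - 5*w) + t*(-2*w^2 + 54*w - 196) + 16*w^2 - 112*w + 160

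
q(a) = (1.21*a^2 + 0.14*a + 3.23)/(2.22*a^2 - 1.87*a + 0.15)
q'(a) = (1.87 - 4.44*a)*(1.21*a^2 + 0.14*a + 3.23)/(2.22*a^2 - 1.87*a + 0.15)^2 + (2.42*a + 0.14)/(2.22*a^2 - 1.87*a + 0.15)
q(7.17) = 0.66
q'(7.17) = -0.02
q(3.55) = 0.88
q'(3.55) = -0.16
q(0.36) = -14.60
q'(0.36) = 12.54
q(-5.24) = 0.50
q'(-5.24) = 0.00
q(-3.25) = 0.52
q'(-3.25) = 0.03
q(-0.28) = 3.88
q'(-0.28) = 13.60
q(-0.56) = 1.86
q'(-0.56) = 3.65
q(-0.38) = 2.84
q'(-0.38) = 7.89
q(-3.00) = 0.53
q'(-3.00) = 0.04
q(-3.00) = 0.53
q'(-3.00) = 0.04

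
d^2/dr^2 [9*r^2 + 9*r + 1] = 18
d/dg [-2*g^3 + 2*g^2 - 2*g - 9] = -6*g^2 + 4*g - 2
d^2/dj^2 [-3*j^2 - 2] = -6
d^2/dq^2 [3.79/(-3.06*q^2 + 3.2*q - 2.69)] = (70.976088*q^2 - 74.22336*q - 3.79*(6.12*q - 3.2)*(12.24*q - 6.4) + 62.394012)/(3.06*q^2 - 3.2*q + 2.69)^3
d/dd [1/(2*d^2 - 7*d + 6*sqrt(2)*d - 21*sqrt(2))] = (-4*d - 6*sqrt(2) + 7)/(2*d^2 - 7*d + 6*sqrt(2)*d - 21*sqrt(2))^2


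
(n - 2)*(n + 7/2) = n^2 + 3*n/2 - 7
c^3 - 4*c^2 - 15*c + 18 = (c - 6)*(c - 1)*(c + 3)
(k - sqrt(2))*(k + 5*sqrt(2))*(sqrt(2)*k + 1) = sqrt(2)*k^3 + 9*k^2 - 6*sqrt(2)*k - 10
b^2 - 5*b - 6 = (b - 6)*(b + 1)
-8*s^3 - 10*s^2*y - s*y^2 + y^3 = (-4*s + y)*(s + y)*(2*s + y)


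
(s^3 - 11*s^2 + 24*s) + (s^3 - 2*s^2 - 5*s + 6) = 2*s^3 - 13*s^2 + 19*s + 6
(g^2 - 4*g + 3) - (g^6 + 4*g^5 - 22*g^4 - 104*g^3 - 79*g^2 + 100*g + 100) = -g^6 - 4*g^5 + 22*g^4 + 104*g^3 + 80*g^2 - 104*g - 97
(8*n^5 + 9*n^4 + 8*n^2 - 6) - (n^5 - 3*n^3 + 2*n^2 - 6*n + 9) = 7*n^5 + 9*n^4 + 3*n^3 + 6*n^2 + 6*n - 15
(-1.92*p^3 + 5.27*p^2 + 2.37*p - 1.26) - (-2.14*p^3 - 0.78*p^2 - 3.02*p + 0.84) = 0.22*p^3 + 6.05*p^2 + 5.39*p - 2.1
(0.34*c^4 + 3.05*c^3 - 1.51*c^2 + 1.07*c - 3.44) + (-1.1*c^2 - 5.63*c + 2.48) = 0.34*c^4 + 3.05*c^3 - 2.61*c^2 - 4.56*c - 0.96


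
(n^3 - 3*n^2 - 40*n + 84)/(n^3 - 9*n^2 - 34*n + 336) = (n - 2)/(n - 8)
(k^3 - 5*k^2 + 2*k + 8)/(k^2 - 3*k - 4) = k - 2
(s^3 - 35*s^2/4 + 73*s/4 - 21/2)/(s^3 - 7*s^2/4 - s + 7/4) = (s - 6)/(s + 1)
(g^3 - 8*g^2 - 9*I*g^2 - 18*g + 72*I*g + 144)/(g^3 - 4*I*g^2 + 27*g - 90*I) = (g - 8)/(g + 5*I)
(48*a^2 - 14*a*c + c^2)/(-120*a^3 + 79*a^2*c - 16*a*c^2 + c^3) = (-6*a + c)/(15*a^2 - 8*a*c + c^2)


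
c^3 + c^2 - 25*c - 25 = (c - 5)*(c + 1)*(c + 5)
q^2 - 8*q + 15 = (q - 5)*(q - 3)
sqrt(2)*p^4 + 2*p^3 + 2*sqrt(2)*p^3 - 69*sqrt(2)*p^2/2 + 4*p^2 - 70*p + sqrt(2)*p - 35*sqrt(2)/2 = (p - 5)*(p + 7)*(p + sqrt(2)/2)*(sqrt(2)*p + 1)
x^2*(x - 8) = x^3 - 8*x^2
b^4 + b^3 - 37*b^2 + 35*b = b*(b - 5)*(b - 1)*(b + 7)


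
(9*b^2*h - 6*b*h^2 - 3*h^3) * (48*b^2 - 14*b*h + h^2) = 432*b^4*h - 414*b^3*h^2 - 51*b^2*h^3 + 36*b*h^4 - 3*h^5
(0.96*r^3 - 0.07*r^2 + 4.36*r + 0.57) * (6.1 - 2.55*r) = -2.448*r^4 + 6.0345*r^3 - 11.545*r^2 + 25.1425*r + 3.477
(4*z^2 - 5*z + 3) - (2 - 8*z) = 4*z^2 + 3*z + 1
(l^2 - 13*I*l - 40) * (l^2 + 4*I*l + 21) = l^4 - 9*I*l^3 + 33*l^2 - 433*I*l - 840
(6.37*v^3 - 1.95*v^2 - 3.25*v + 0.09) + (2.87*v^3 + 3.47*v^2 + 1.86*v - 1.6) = 9.24*v^3 + 1.52*v^2 - 1.39*v - 1.51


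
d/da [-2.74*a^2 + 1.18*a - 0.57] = 1.18 - 5.48*a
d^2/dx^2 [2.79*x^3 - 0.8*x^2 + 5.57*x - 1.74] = 16.74*x - 1.6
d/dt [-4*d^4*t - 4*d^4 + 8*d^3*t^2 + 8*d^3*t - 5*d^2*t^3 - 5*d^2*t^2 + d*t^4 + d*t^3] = d*(-4*d^3 + 16*d^2*t + 8*d^2 - 15*d*t^2 - 10*d*t + 4*t^3 + 3*t^2)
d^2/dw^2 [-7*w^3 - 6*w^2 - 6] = -42*w - 12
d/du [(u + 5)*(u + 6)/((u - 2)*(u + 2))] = (-11*u^2 - 68*u - 44)/(u^4 - 8*u^2 + 16)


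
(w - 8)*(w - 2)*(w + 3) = w^3 - 7*w^2 - 14*w + 48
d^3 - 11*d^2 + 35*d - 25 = (d - 5)^2*(d - 1)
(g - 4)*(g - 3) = g^2 - 7*g + 12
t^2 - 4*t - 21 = (t - 7)*(t + 3)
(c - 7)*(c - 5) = c^2 - 12*c + 35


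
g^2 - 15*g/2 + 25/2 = (g - 5)*(g - 5/2)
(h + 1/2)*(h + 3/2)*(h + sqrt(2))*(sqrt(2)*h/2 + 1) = sqrt(2)*h^4/2 + sqrt(2)*h^3 + 2*h^3 + 11*sqrt(2)*h^2/8 + 4*h^2 + 3*h/2 + 2*sqrt(2)*h + 3*sqrt(2)/4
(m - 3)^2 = m^2 - 6*m + 9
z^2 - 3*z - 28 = (z - 7)*(z + 4)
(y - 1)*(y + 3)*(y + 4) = y^3 + 6*y^2 + 5*y - 12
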